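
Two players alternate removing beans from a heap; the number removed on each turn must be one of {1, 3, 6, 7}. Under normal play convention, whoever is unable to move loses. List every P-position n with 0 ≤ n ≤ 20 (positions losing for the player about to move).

0, 2, 4, 12, 14, 16

n :  0  1  2  3  4  5  6  7  8  9 10 11 12 13 14 15 16 17 18 19 20
G :  0  1  0  1  0  1  2  3  2  3  2  3  0  1  0  1  0  1  2  3  2
P-positions are exactly the n with G(n) = 0.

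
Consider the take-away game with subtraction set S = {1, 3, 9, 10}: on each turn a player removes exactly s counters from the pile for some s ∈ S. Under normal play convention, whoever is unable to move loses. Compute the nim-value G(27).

n :  0  1  2  3  4  5  6  7  8  9 10 11 12 13 14 15 16 17 18 19 20 21 22 23 24 25 26 27
G :  0  1  0  1  0  1  0  1  0  1  2  3  2  3  2  3  2  3  2  0  1  0  1  0  1  0  1  0

0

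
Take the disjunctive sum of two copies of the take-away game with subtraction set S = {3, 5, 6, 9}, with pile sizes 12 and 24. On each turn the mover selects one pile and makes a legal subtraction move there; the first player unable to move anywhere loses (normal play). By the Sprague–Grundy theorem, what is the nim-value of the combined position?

All piles use S = {3, 5, 6, 9}:
n :  0  1  2  3  4  5  6  7  8  9 10 11 12 13 14 15 16 17 18 19 20 21 22 23 24
G :  0  0  0  1  1  1  2  2  2  3  3  3  0  0  0  1  1  1  2  2  2  3  3  3  0
Pile A: G(12) = 0.
Pile B: G(24) = 0.
Combined Grundy value = 0 ⊕ 0 = 0.

0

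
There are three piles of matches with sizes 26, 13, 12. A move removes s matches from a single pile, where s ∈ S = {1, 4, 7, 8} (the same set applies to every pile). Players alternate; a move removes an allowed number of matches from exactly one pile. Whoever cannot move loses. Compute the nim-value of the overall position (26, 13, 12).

3

All piles use S = {1, 4, 7, 8}:
G(0) = 0
G(1) = mex{0} = 1
G(2) = mex{1} = 0
G(3) = mex{0} = 1
G(4) = mex{1,0} = 2
G(5) = mex{2,1} = 0
G(6) = mex{0,0} = 1
G(7) = mex{1,1,0} = 2
G(8) = mex{2,2,1,0} = 3
G(9) = mex{3,0,0,1} = 2
G(10) = mex{2,1,1,0} = 3
G(11) = mex{3,2,2,1} = 0
G(12) = mex{0,3,0,2} = 1
G(13) = mex{1,2,1,0} = 3
G(14) = mex{3,3,2,1} = 0
G(15) = mex{0,0,3,2} = 1
G(16) = mex{1,1,2,3} = 0
G(17) = mex{0,3,3,2} = 1
G(18) = mex{1,0,0,3} = 2
G(19) = mex{2,1,1,0} = 3
G(20) = mex{3,0,3,1} = 2
G(21) = mex{2,1,0,3} = 4
G(22) = mex{4,2,1,0} = 3
G(23) = mex{3,3,0,1} = 2
G(24) = mex{2,2,1,0} = 3
G(25) = mex{3,4,2,1} = 0
G(26) = mex{0,3,3,2} = 1
Pile A: G(26) = 1.
Pile B: G(13) = 3.
Pile C: G(12) = 1.
Combined Grundy value = 1 ⊕ 3 ⊕ 1 = 3.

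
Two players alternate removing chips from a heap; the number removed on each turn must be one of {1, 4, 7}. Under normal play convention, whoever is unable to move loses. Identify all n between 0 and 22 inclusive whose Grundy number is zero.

0, 2, 5, 8, 10, 13, 16, 18, 21

n :  0  1  2  3  4  5  6  7  8  9 10 11 12 13 14 15 16 17 18 19 20 21 22
G :  0  1  0  1  2  0  1  2  0  1  0  1  2  0  1  2  0  1  0  1  2  0  1
P-positions are exactly the n with G(n) = 0.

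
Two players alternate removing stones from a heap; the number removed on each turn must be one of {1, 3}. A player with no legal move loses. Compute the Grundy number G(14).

n :  0  1  2  3  4  5  6  7  8  9 10 11 12 13 14
G :  0  1  0  1  0  1  0  1  0  1  0  1  0  1  0

0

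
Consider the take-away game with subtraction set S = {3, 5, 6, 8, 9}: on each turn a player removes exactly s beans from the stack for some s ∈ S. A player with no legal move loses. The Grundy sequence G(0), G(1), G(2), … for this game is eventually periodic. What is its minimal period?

12

G(0) = 0
G(1) = mex{} = 0
G(2) = mex{} = 0
G(3) = mex{0} = 1
G(4) = mex{0} = 1
G(5) = mex{0,0} = 1
G(6) = mex{1,0,0} = 2
G(7) = mex{1,0,0} = 2
G(8) = mex{1,1,0,0} = 2
G(9) = mex{2,1,1,0,0} = 3
G(10) = mex{2,1,1,0,0} = 3
G(11) = mex{2,2,1,1,0} = 3
G(12) = mex{3,2,2,1,1} = 0
G(13) = mex{3,2,2,1,1} = 0
G(14) = mex{3,3,2,2,1} = 0
G(15) = mex{0,3,3,2,2} = 1
G(16) = mex{0,3,3,2,2} = 1
G(17) = mex{0,0,3,3,2} = 1
G(18) = mex{1,0,0,3,3} = 2
G(19) = mex{1,0,0,3,3} = 2
G(20) = mex{1,1,0,0,3} = 2
G(21) = mex{2,1,1,0,0} = 3
G(22) = mex{2,1,1,0,0} = 3
G(23) = mex{2,2,1,1,0} = 3
G(24) = mex{3,2,2,1,1} = 0
G(25) = mex{3,2,2,1,1} = 0
G(n+12) = G(n) holds for n = 0,…,8 (a full window of length max(S) = 9), so the sequence is purely periodic with period 12.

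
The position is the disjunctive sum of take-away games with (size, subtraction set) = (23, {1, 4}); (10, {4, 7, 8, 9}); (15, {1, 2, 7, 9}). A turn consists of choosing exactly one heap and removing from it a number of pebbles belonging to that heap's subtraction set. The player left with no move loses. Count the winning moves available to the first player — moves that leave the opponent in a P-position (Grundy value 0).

3

Heap A, S = {1, 4}:
n :  0  1  2  3  4  5  6  7  8  9 10 11 12 13 14 15 16 17 18 19 20 21 22 23
G :  0  1  0  1  2  0  1  0  1  2  0  1  0  1  2  0  1  0  1  2  0  1  0  1
G_A(23) = 1.
Heap B, S = {4, 7, 8, 9}:
G(0) = 0
G(1) = mex{} = 0
G(2) = mex{} = 0
G(3) = mex{} = 0
G(4) = mex{0} = 1
G(5) = mex{0} = 1
G(6) = mex{0} = 1
G(7) = mex{0,0} = 1
G(8) = mex{1,0,0} = 2
G(9) = mex{1,0,0,0} = 2
G(10) = mex{1,0,0,0} = 2
G_B(10) = 2.
Heap C, S = {1, 2, 7, 9}:
n :  0  1  2  3  4  5  6  7  8  9 10 11 12 13 14 15
G :  0  1  2  0  1  2  0  1  2  3  4  0  1  2  0  1
G_C(15) = 1.
Combined Grundy value = 1 ⊕ 2 ⊕ 1 = 2.
A winning move leaves total XOR = 0, i.e. changes one component's Grundy value g to g ⊕ X where X is the current total.
Heap A: need g' = 1⊕2 = 3. Options: 23−1→G=0, 23−4→G=2. Hits: 0.
Heap B: need g' = 2⊕2 = 0. Options: 10−4→G=1, 10−7→G=0, 10−8→G=0, 10−9→G=0. Hits: 3.
Heap C: need g' = 1⊕2 = 3. Options: 15−1→G=0, 15−2→G=2, 15−7→G=2, 15−9→G=0. Hits: 0.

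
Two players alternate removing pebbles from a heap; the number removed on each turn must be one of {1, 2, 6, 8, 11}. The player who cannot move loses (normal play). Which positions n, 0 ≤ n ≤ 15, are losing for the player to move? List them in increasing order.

G(0) = 0
G(1) = mex{0} = 1
G(2) = mex{1,0} = 2
G(3) = mex{2,1} = 0
G(4) = mex{0,2} = 1
G(5) = mex{1,0} = 2
G(6) = mex{2,1,0} = 3
G(7) = mex{3,2,1} = 0
G(8) = mex{0,3,2,0} = 1
G(9) = mex{1,0,0,1} = 2
G(10) = mex{2,1,1,2} = 0
G(11) = mex{0,2,2,0,0} = 1
G(12) = mex{1,0,3,1,1} = 2
G(13) = mex{2,1,0,2,2} = 3
G(14) = mex{3,2,1,3,0} = 4
G(15) = mex{4,3,2,0,1} = 5
P-positions are exactly the n with G(n) = 0.

0, 3, 7, 10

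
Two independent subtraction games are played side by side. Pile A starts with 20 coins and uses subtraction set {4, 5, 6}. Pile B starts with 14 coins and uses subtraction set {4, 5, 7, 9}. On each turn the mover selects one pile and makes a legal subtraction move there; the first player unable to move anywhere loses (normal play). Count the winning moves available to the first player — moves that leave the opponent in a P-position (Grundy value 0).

0

Pile A, S = {4, 5, 6}:
G(0) = 0
G(1) = mex{} = 0
G(2) = mex{} = 0
G(3) = mex{} = 0
G(4) = mex{0} = 1
G(5) = mex{0,0} = 1
G(6) = mex{0,0,0} = 1
G(7) = mex{0,0,0} = 1
G(8) = mex{1,0,0} = 2
G(9) = mex{1,1,0} = 2
G(10) = mex{1,1,1} = 0
G(11) = mex{1,1,1} = 0
G(12) = mex{2,1,1} = 0
G(13) = mex{2,2,1} = 0
G(14) = mex{0,2,2} = 1
G(15) = mex{0,0,2} = 1
G(16) = mex{0,0,0} = 1
G(17) = mex{0,0,0} = 1
G(18) = mex{1,0,0} = 2
G(19) = mex{1,1,0} = 2
G(20) = mex{1,1,1} = 0
G_A(20) = 0.
Pile B, S = {4, 5, 7, 9}:
G(0) = 0
G(1) = mex{} = 0
G(2) = mex{} = 0
G(3) = mex{} = 0
G(4) = mex{0} = 1
G(5) = mex{0,0} = 1
G(6) = mex{0,0} = 1
G(7) = mex{0,0,0} = 1
G(8) = mex{1,0,0} = 2
G(9) = mex{1,1,0,0} = 2
G(10) = mex{1,1,0,0} = 2
G(11) = mex{1,1,1,0} = 2
G(12) = mex{2,1,1,0} = 3
G(13) = mex{2,2,1,1} = 0
G(14) = mex{2,2,1,1} = 0
G_B(14) = 0.
Combined Grundy value = 0 ⊕ 0 = 0.
A winning move leaves total XOR = 0, i.e. changes one component's Grundy value g to g ⊕ X where X is the current total.
Pile A: target g' = 0⊕0 = 0, but every legal move changes the Grundy value (mex property), so 0 moves.
Pile B: target g' = 0⊕0 = 0, but every legal move changes the Grundy value (mex property), so 0 moves.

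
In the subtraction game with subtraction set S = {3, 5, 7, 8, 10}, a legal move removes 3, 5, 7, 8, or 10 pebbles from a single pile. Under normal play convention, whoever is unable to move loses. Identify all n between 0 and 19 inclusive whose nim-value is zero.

n :  0  1  2  3  4  5  6  7  8  9 10 11 12 13 14 15 16 17 18 19
G :  0  0  0  1  1  1  2  2  2  3  3  3  4  0  0  0  1  1  1  2
P-positions are exactly the n with G(n) = 0.

0, 1, 2, 13, 14, 15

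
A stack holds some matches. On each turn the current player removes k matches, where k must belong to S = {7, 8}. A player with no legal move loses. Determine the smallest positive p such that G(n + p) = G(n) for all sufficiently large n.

G(0) = 0
G(1) = mex{} = 0
G(2) = mex{} = 0
G(3) = mex{} = 0
G(4) = mex{} = 0
G(5) = mex{} = 0
G(6) = mex{} = 0
G(7) = mex{0} = 1
G(8) = mex{0,0} = 1
G(9) = mex{0,0} = 1
G(10) = mex{0,0} = 1
G(11) = mex{0,0} = 1
G(12) = mex{0,0} = 1
G(13) = mex{0,0} = 1
G(14) = mex{1,0} = 2
G(15) = mex{1,1} = 0
G(16) = mex{1,1} = 0
G(17) = mex{1,1} = 0
G(18) = mex{1,1} = 0
G(19) = mex{1,1} = 0
G(20) = mex{1,1} = 0
G(21) = mex{2,1} = 0
G(22) = mex{0,2} = 1
G(23) = mex{0,0} = 1
G(24) = mex{0,0} = 1
G(25) = mex{0,0} = 1
G(26) = mex{0,0} = 1
G(27) = mex{0,0} = 1
G(28) = mex{0,0} = 1
G(29) = mex{1,0} = 2
G(30) = mex{1,1} = 0
G(31) = mex{1,1} = 0
G(n+15) = G(n) holds for n = 0,…,7 (a full window of length max(S) = 8), so the sequence is purely periodic with period 15.

15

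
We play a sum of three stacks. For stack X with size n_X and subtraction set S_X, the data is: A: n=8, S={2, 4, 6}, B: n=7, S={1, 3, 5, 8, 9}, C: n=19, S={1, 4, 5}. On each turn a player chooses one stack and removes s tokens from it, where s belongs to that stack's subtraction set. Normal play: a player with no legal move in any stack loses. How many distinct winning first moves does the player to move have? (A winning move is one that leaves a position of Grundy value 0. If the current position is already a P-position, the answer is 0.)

Stack A, S = {2, 4, 6}:
n : 0 1 2 3 4 5 6 7 8
G : 0 0 1 1 2 2 3 3 0
G_A(8) = 0.
Stack B, S = {1, 3, 5, 8, 9}:
G(0) = 0
G(1) = mex{0} = 1
G(2) = mex{1} = 0
G(3) = mex{0,0} = 1
G(4) = mex{1,1} = 0
G(5) = mex{0,0,0} = 1
G(6) = mex{1,1,1} = 0
G(7) = mex{0,0,0} = 1
G_B(7) = 1.
Stack C, S = {1, 4, 5}:
G(0) = 0
G(1) = mex{0} = 1
G(2) = mex{1} = 0
G(3) = mex{0} = 1
G(4) = mex{1,0} = 2
G(5) = mex{2,1,0} = 3
G(6) = mex{3,0,1} = 2
G(7) = mex{2,1,0} = 3
G(8) = mex{3,2,1} = 0
G(9) = mex{0,3,2} = 1
G(10) = mex{1,2,3} = 0
G(11) = mex{0,3,2} = 1
G(12) = mex{1,0,3} = 2
G(13) = mex{2,1,0} = 3
G(14) = mex{3,0,1} = 2
G(15) = mex{2,1,0} = 3
G(16) = mex{3,2,1} = 0
G(17) = mex{0,3,2} = 1
G(18) = mex{1,2,3} = 0
G(19) = mex{0,3,2} = 1
G_C(19) = 1.
Combined Grundy value = 0 ⊕ 1 ⊕ 1 = 0.
A winning move leaves total XOR = 0, i.e. changes one component's Grundy value g to g ⊕ X where X is the current total.
Stack A: target g' = 0⊕0 = 0, but every legal move changes the Grundy value (mex property), so 0 moves.
Stack B: target g' = 1⊕0 = 1, but every legal move changes the Grundy value (mex property), so 0 moves.
Stack C: target g' = 1⊕0 = 1, but every legal move changes the Grundy value (mex property), so 0 moves.

0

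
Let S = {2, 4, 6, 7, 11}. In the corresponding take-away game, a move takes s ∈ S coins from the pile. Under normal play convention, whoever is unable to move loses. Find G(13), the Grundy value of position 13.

G(0) = 0
G(1) = mex{} = 0
G(2) = mex{0} = 1
G(3) = mex{0} = 1
G(4) = mex{1,0} = 2
G(5) = mex{1,0} = 2
G(6) = mex{2,1,0} = 3
G(7) = mex{2,1,0,0} = 3
G(8) = mex{3,2,1,0} = 4
G(9) = mex{3,2,1,1} = 0
G(10) = mex{4,3,2,1} = 0
G(11) = mex{0,3,2,2,0} = 1
G(12) = mex{0,4,3,2,0} = 1
G(13) = mex{1,0,3,3,1} = 2

2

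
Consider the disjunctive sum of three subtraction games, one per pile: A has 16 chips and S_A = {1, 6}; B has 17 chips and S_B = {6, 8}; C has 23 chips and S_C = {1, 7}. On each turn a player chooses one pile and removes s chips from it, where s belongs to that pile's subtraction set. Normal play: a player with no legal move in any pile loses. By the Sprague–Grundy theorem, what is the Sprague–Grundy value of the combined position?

1

Pile A, S = {1, 6}:
G(0) = 0
G(1) = mex{0} = 1
G(2) = mex{1} = 0
G(3) = mex{0} = 1
G(4) = mex{1} = 0
G(5) = mex{0} = 1
G(6) = mex{1,0} = 2
G(7) = mex{2,1} = 0
G(8) = mex{0,0} = 1
G(9) = mex{1,1} = 0
G(10) = mex{0,0} = 1
G(11) = mex{1,1} = 0
G(12) = mex{0,2} = 1
G(13) = mex{1,0} = 2
G(14) = mex{2,1} = 0
G(15) = mex{0,0} = 1
G(16) = mex{1,1} = 0
G_A(16) = 0.
Pile B, S = {6, 8}:
G(0) = 0
G(1) = mex{} = 0
G(2) = mex{} = 0
G(3) = mex{} = 0
G(4) = mex{} = 0
G(5) = mex{} = 0
G(6) = mex{0} = 1
G(7) = mex{0} = 1
G(8) = mex{0,0} = 1
G(9) = mex{0,0} = 1
G(10) = mex{0,0} = 1
G(11) = mex{0,0} = 1
G(12) = mex{1,0} = 2
G(13) = mex{1,0} = 2
G(14) = mex{1,1} = 0
G(15) = mex{1,1} = 0
G(16) = mex{1,1} = 0
G(17) = mex{1,1} = 0
G_B(17) = 0.
Pile C, S = {1, 7}:
G(0) = 0
G(1) = mex{0} = 1
G(2) = mex{1} = 0
G(3) = mex{0} = 1
G(4) = mex{1} = 0
G(5) = mex{0} = 1
G(6) = mex{1} = 0
G(7) = mex{0,0} = 1
G(8) = mex{1,1} = 0
G(9) = mex{0,0} = 1
G(10) = mex{1,1} = 0
G(11) = mex{0,0} = 1
G(12) = mex{1,1} = 0
G(13) = mex{0,0} = 1
G(14) = mex{1,1} = 0
G(15) = mex{0,0} = 1
G(16) = mex{1,1} = 0
G(17) = mex{0,0} = 1
G(18) = mex{1,1} = 0
G(19) = mex{0,0} = 1
G(20) = mex{1,1} = 0
G(21) = mex{0,0} = 1
G(22) = mex{1,1} = 0
G(23) = mex{0,0} = 1
G_C(23) = 1.
Combined Grundy value = 0 ⊕ 0 ⊕ 1 = 1.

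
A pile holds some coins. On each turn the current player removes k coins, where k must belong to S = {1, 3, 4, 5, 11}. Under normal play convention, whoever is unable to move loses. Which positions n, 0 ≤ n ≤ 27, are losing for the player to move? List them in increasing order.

n :  0  1  2  3  4  5  6  7  8  9 10 11 12 13 14 15 16 17 18 19 20 21 22 23 24 25 26 27
G :  0  1  0  1  2  3  2  3  0  1  0  1  2  3  2  3  0  1  0  1  2  3  2  3  0  1  0  1
P-positions are exactly the n with G(n) = 0.

0, 2, 8, 10, 16, 18, 24, 26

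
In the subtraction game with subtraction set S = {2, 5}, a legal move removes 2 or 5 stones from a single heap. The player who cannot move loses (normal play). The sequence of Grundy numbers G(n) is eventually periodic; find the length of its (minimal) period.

7

G(0) = 0
G(1) = mex{} = 0
G(2) = mex{0} = 1
G(3) = mex{0} = 1
G(4) = mex{1} = 0
G(5) = mex{1,0} = 2
G(6) = mex{0,0} = 1
G(7) = mex{2,1} = 0
G(8) = mex{1,1} = 0
G(9) = mex{0,0} = 1
G(10) = mex{0,2} = 1
G(11) = mex{1,1} = 0
G(12) = mex{1,0} = 2
G(13) = mex{0,0} = 1
G(14) = mex{2,1} = 0
G(15) = mex{1,1} = 0
G(n+7) = G(n) holds for n = 0,…,4 (a full window of length max(S) = 5), so the sequence is purely periodic with period 7.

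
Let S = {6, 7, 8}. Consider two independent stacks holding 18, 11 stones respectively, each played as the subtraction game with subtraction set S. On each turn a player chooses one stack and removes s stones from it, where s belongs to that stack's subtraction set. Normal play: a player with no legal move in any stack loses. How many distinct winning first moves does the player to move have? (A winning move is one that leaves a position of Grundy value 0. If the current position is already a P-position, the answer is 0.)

All stacks use S = {6, 7, 8}:
n :  0  1  2  3  4  5  6  7  8  9 10 11 12 13 14 15 16 17 18
G :  0  0  0  0  0  0  1  1  1  1  1  1  2  2  0  0  0  0  0
Stack A: G(18) = 0.
Stack B: G(11) = 1.
Combined Grundy value = 0 ⊕ 1 = 1.
A winning move leaves total XOR = 0, i.e. changes one component's Grundy value g to g ⊕ X where X is the current total.
Stack A: need g' = 0⊕1 = 1. Options: 18−6→G=2, 18−7→G=1, 18−8→G=1. Hits: 2.
Stack B: need g' = 1⊕1 = 0. Options: 11−6→G=0, 11−7→G=0, 11−8→G=0. Hits: 3.

5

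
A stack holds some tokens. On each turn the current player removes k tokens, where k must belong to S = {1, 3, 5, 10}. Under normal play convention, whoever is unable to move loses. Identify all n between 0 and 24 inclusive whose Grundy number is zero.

0, 2, 4, 6, 8, 15, 17, 19, 21, 23

n :  0  1  2  3  4  5  6  7  8  9 10 11 12 13 14 15 16 17 18 19 20 21 22 23 24
G :  0  1  0  1  0  1  0  1  0  1  2  3  2  3  2  0  1  0  1  0  1  0  1  0  1
P-positions are exactly the n with G(n) = 0.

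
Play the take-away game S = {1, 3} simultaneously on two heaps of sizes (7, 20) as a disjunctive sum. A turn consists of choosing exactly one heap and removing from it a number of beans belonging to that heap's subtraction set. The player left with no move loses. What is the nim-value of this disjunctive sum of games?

1

All heaps use S = {1, 3}:
G(0) = 0
G(1) = mex{0} = 1
G(2) = mex{1} = 0
G(3) = mex{0,0} = 1
G(4) = mex{1,1} = 0
G(5) = mex{0,0} = 1
G(6) = mex{1,1} = 0
G(7) = mex{0,0} = 1
G(8) = mex{1,1} = 0
G(9) = mex{0,0} = 1
G(10) = mex{1,1} = 0
G(11) = mex{0,0} = 1
G(12) = mex{1,1} = 0
G(13) = mex{0,0} = 1
G(14) = mex{1,1} = 0
G(15) = mex{0,0} = 1
G(16) = mex{1,1} = 0
G(17) = mex{0,0} = 1
G(18) = mex{1,1} = 0
G(19) = mex{0,0} = 1
G(20) = mex{1,1} = 0
Heap A: G(7) = 1.
Heap B: G(20) = 0.
Combined Grundy value = 1 ⊕ 0 = 1.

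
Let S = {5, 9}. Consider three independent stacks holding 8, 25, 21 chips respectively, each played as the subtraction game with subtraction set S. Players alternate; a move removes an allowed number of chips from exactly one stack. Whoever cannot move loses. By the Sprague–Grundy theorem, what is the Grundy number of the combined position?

All stacks use S = {5, 9}:
n :  0  1  2  3  4  5  6  7  8  9 10 11 12 13 14 15 16 17 18 19 20 21 22 23 24 25
G :  0  0  0  0  0  1  1  1  1  1  2  2  2  2  0  0  0  0  0  1  1  1  1  1  2  2
Stack A: G(8) = 1.
Stack B: G(25) = 2.
Stack C: G(21) = 1.
Combined Grundy value = 1 ⊕ 2 ⊕ 1 = 2.

2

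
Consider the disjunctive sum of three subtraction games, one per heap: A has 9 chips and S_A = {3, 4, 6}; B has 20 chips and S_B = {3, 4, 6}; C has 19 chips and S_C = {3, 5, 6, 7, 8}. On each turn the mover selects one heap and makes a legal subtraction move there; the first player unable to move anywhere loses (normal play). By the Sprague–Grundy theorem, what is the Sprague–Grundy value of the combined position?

Heap A, S = {3, 4, 6}:
n : 0 1 2 3 4 5 6 7 8 9
G : 0 0 0 1 1 1 2 2 2 0
G_A(9) = 0.
Heap B, S = {3, 4, 6}:
n :  0  1  2  3  4  5  6  7  8  9 10 11 12 13 14 15 16 17 18 19 20
G :  0  0  0  1  1  1  2  2  2  0  0  0  1  1  1  2  2  2  0  0  0
G_B(20) = 0.
Heap C, S = {3, 5, 6, 7, 8}:
n :  0  1  2  3  4  5  6  7  8  9 10 11 12 13 14 15 16 17 18 19
G :  0  0  0  1  1  1  2  2  2  3  3  0  0  0  1  1  1  2  2  2
G_C(19) = 2.
Combined Grundy value = 0 ⊕ 0 ⊕ 2 = 2.

2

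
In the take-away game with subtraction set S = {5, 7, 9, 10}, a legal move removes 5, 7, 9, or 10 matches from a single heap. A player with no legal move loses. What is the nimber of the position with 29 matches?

2

G(0) = 0
G(1) = mex{} = 0
G(2) = mex{} = 0
G(3) = mex{} = 0
G(4) = mex{} = 0
G(5) = mex{0} = 1
G(6) = mex{0} = 1
G(7) = mex{0,0} = 1
G(8) = mex{0,0} = 1
G(9) = mex{0,0,0} = 1
G(10) = mex{1,0,0,0} = 2
G(11) = mex{1,0,0,0} = 2
G(12) = mex{1,1,0,0} = 2
G(13) = mex{1,1,0,0} = 2
G(14) = mex{1,1,1,0} = 2
G(15) = mex{2,1,1,1} = 0
G(16) = mex{2,1,1,1} = 0
G(17) = mex{2,2,1,1} = 0
G(18) = mex{2,2,1,1} = 0
G(19) = mex{2,2,2,1} = 0
G(20) = mex{0,2,2,2} = 1
G(21) = mex{0,2,2,2} = 1
G(22) = mex{0,0,2,2} = 1
G(23) = mex{0,0,2,2} = 1
G(24) = mex{0,0,0,2} = 1
G(25) = mex{1,0,0,0} = 2
G(26) = mex{1,0,0,0} = 2
G(27) = mex{1,1,0,0} = 2
G(28) = mex{1,1,0,0} = 2
G(29) = mex{1,1,1,0} = 2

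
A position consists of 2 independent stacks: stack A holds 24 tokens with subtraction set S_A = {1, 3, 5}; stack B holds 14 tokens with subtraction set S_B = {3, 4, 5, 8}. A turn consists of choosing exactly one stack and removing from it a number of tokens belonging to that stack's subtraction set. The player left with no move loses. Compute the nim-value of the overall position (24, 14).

Stack A, S = {1, 3, 5}:
n :  0  1  2  3  4  5  6  7  8  9 10 11 12 13 14 15 16 17 18 19 20 21 22 23 24
G :  0  1  0  1  0  1  0  1  0  1  0  1  0  1  0  1  0  1  0  1  0  1  0  1  0
G_A(24) = 0.
Stack B, S = {3, 4, 5, 8}:
G(0) = 0
G(1) = mex{} = 0
G(2) = mex{} = 0
G(3) = mex{0} = 1
G(4) = mex{0,0} = 1
G(5) = mex{0,0,0} = 1
G(6) = mex{1,0,0} = 2
G(7) = mex{1,1,0} = 2
G(8) = mex{1,1,1,0} = 2
G(9) = mex{2,1,1,0} = 3
G(10) = mex{2,2,1,0} = 3
G(11) = mex{2,2,2,1} = 0
G(12) = mex{3,2,2,1} = 0
G(13) = mex{3,3,2,1} = 0
G(14) = mex{0,3,3,2} = 1
G_B(14) = 1.
Combined Grundy value = 0 ⊕ 1 = 1.

1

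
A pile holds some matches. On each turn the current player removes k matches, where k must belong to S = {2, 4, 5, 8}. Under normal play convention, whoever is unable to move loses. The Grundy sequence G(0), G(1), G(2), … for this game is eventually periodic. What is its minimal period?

n :  0  1  2  3  4  5  6  7  8  9 10 11 12 13 14 15 16 17 18 19 20 21
G :  0  0  1  1  2  2  3  0  4  1  0  2  1  0  2  1  0  2  1  0  2  1
From n = 9 onward G(n+3) = G(n); since this holds over max(S) = 8 consecutive positions the period is 3 (pre-period 9).

3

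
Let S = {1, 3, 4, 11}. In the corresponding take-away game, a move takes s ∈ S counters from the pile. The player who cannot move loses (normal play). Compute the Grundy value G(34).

2

G(0) = 0
G(1) = mex{0} = 1
G(2) = mex{1} = 0
G(3) = mex{0,0} = 1
G(4) = mex{1,1,0} = 2
G(5) = mex{2,0,1} = 3
G(6) = mex{3,1,0} = 2
G(7) = mex{2,2,1} = 0
G(8) = mex{0,3,2} = 1
G(9) = mex{1,2,3} = 0
G(10) = mex{0,0,2} = 1
G(11) = mex{1,1,0,0} = 2
G(12) = mex{2,0,1,1} = 3
G(13) = mex{3,1,0,0} = 2
G(14) = mex{2,2,1,1} = 0
G(15) = mex{0,3,2,2} = 1
G(16) = mex{1,2,3,3} = 0
G(17) = mex{0,0,2,2} = 1
G(18) = mex{1,1,0,0} = 2
G(19) = mex{2,0,1,1} = 3
G(20) = mex{3,1,0,0} = 2
G(21) = mex{2,2,1,1} = 0
G(22) = mex{0,3,2,2} = 1
G(23) = mex{1,2,3,3} = 0
G(24) = mex{0,0,2,2} = 1
G(25) = mex{1,1,0,0} = 2
G(26) = mex{2,0,1,1} = 3
G(27) = mex{3,1,0,0} = 2
G(28) = mex{2,2,1,1} = 0
G(29) = mex{0,3,2,2} = 1
G(30) = mex{1,2,3,3} = 0
G(31) = mex{0,0,2,2} = 1
G(32) = mex{1,1,0,0} = 2
G(33) = mex{2,0,1,1} = 3
G(34) = mex{3,1,0,0} = 2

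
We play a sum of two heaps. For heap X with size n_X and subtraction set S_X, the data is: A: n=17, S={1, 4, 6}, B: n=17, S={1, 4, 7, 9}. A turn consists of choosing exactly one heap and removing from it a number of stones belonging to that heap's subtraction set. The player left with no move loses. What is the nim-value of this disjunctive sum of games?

Heap A, S = {1, 4, 6}:
G(0) = 0
G(1) = mex{0} = 1
G(2) = mex{1} = 0
G(3) = mex{0} = 1
G(4) = mex{1,0} = 2
G(5) = mex{2,1} = 0
G(6) = mex{0,0,0} = 1
G(7) = mex{1,1,1} = 0
G(8) = mex{0,2,0} = 1
G(9) = mex{1,0,1} = 2
G(10) = mex{2,1,2} = 0
G(11) = mex{0,0,0} = 1
G(12) = mex{1,1,1} = 0
G(13) = mex{0,2,0} = 1
G(14) = mex{1,0,1} = 2
G(15) = mex{2,1,2} = 0
G(16) = mex{0,0,0} = 1
G(17) = mex{1,1,1} = 0
G_A(17) = 0.
Heap B, S = {1, 4, 7, 9}:
n :  0  1  2  3  4  5  6  7  8  9 10 11 12 13 14 15 16 17
G :  0  1  0  1  2  0  1  2  0  1  0  1  2  0  1  2  0  1
G_B(17) = 1.
Combined Grundy value = 0 ⊕ 1 = 1.

1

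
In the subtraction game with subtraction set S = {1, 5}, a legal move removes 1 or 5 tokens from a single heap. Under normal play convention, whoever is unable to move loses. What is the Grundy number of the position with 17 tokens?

1

G(0) = 0
G(1) = mex{0} = 1
G(2) = mex{1} = 0
G(3) = mex{0} = 1
G(4) = mex{1} = 0
G(5) = mex{0,0} = 1
G(6) = mex{1,1} = 0
G(7) = mex{0,0} = 1
G(8) = mex{1,1} = 0
G(9) = mex{0,0} = 1
G(10) = mex{1,1} = 0
G(11) = mex{0,0} = 1
G(12) = mex{1,1} = 0
G(13) = mex{0,0} = 1
G(14) = mex{1,1} = 0
G(15) = mex{0,0} = 1
G(16) = mex{1,1} = 0
G(17) = mex{0,0} = 1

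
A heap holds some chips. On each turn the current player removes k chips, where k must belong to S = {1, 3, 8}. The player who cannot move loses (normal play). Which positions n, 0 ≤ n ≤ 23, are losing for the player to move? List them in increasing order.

0, 2, 4, 6, 11, 13, 15, 17, 22

G(0) = 0
G(1) = mex{0} = 1
G(2) = mex{1} = 0
G(3) = mex{0,0} = 1
G(4) = mex{1,1} = 0
G(5) = mex{0,0} = 1
G(6) = mex{1,1} = 0
G(7) = mex{0,0} = 1
G(8) = mex{1,1,0} = 2
G(9) = mex{2,0,1} = 3
G(10) = mex{3,1,0} = 2
G(11) = mex{2,2,1} = 0
G(12) = mex{0,3,0} = 1
G(13) = mex{1,2,1} = 0
G(14) = mex{0,0,0} = 1
G(15) = mex{1,1,1} = 0
G(16) = mex{0,0,2} = 1
G(17) = mex{1,1,3} = 0
G(18) = mex{0,0,2} = 1
G(19) = mex{1,1,0} = 2
G(20) = mex{2,0,1} = 3
G(21) = mex{3,1,0} = 2
G(22) = mex{2,2,1} = 0
G(23) = mex{0,3,0} = 1
P-positions are exactly the n with G(n) = 0.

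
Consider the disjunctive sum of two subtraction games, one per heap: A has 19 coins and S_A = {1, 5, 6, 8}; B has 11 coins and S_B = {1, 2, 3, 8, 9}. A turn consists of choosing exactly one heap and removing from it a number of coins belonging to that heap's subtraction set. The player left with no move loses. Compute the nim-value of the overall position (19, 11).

3

Heap A, S = {1, 5, 6, 8}:
G(0) = 0
G(1) = mex{0} = 1
G(2) = mex{1} = 0
G(3) = mex{0} = 1
G(4) = mex{1} = 0
G(5) = mex{0,0} = 1
G(6) = mex{1,1,0} = 2
G(7) = mex{2,0,1} = 3
G(8) = mex{3,1,0,0} = 2
G(9) = mex{2,0,1,1} = 3
G(10) = mex{3,1,0,0} = 2
G(11) = mex{2,2,1,1} = 0
G(12) = mex{0,3,2,0} = 1
G(13) = mex{1,2,3,1} = 0
G(14) = mex{0,3,2,2} = 1
G(15) = mex{1,2,3,3} = 0
G(16) = mex{0,0,2,2} = 1
G(17) = mex{1,1,0,3} = 2
G(18) = mex{2,0,1,2} = 3
G(19) = mex{3,1,0,0} = 2
G_A(19) = 2.
Heap B, S = {1, 2, 3, 8, 9}:
n :  0  1  2  3  4  5  6  7  8  9 10 11
G :  0  1  2  3  0  1  2  3  4  5  0  1
G_B(11) = 1.
Combined Grundy value = 2 ⊕ 1 = 3.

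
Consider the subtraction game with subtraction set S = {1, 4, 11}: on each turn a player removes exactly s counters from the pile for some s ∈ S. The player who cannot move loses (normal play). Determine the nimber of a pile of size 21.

n :  0  1  2  3  4  5  6  7  8  9 10 11 12 13 14 15 16 17 18 19 20 21
G :  0  1  0  1  2  0  1  0  1  2  0  1  0  1  2  0  1  0  1  2  0  1

1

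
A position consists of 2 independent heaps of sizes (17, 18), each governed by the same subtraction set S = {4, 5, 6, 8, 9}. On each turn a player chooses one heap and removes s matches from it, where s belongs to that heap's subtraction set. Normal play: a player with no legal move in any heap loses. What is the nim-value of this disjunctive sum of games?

0

All heaps use S = {4, 5, 6, 8, 9}:
G(0) = 0
G(1) = mex{} = 0
G(2) = mex{} = 0
G(3) = mex{} = 0
G(4) = mex{0} = 1
G(5) = mex{0,0} = 1
G(6) = mex{0,0,0} = 1
G(7) = mex{0,0,0} = 1
G(8) = mex{1,0,0,0} = 2
G(9) = mex{1,1,0,0,0} = 2
G(10) = mex{1,1,1,0,0} = 2
G(11) = mex{1,1,1,0,0} = 2
G(12) = mex{2,1,1,1,0} = 3
G(13) = mex{2,2,1,1,1} = 0
G(14) = mex{2,2,2,1,1} = 0
G(15) = mex{2,2,2,1,1} = 0
G(16) = mex{3,2,2,2,1} = 0
G(17) = mex{0,3,2,2,2} = 1
G(18) = mex{0,0,3,2,2} = 1
Heap A: G(17) = 1.
Heap B: G(18) = 1.
Combined Grundy value = 1 ⊕ 1 = 0.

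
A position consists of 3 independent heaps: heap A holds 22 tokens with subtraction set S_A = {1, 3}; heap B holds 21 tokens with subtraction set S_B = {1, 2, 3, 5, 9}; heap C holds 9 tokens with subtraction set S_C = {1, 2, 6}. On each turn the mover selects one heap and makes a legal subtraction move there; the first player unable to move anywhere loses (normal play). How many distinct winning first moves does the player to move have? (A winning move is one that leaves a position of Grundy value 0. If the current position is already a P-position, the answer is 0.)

2

Heap A, S = {1, 3}:
G(0) = 0
G(1) = mex{0} = 1
G(2) = mex{1} = 0
G(3) = mex{0,0} = 1
G(4) = mex{1,1} = 0
G(5) = mex{0,0} = 1
G(6) = mex{1,1} = 0
G(7) = mex{0,0} = 1
G(8) = mex{1,1} = 0
G(9) = mex{0,0} = 1
G(10) = mex{1,1} = 0
G(11) = mex{0,0} = 1
G(12) = mex{1,1} = 0
G(13) = mex{0,0} = 1
G(14) = mex{1,1} = 0
G(15) = mex{0,0} = 1
G(16) = mex{1,1} = 0
G(17) = mex{0,0} = 1
G(18) = mex{1,1} = 0
G(19) = mex{0,0} = 1
G(20) = mex{1,1} = 0
G(21) = mex{0,0} = 1
G(22) = mex{1,1} = 0
G_A(22) = 0.
Heap B, S = {1, 2, 3, 5, 9}:
n :  0  1  2  3  4  5  6  7  8  9 10 11 12 13 14 15 16 17 18 19 20 21
G :  0  1  2  3  0  1  2  3  0  1  2  3  0  1  2  3  0  1  2  3  0  1
G_B(21) = 1.
Heap C, S = {1, 2, 6}:
G(0) = 0
G(1) = mex{0} = 1
G(2) = mex{1,0} = 2
G(3) = mex{2,1} = 0
G(4) = mex{0,2} = 1
G(5) = mex{1,0} = 2
G(6) = mex{2,1,0} = 3
G(7) = mex{3,2,1} = 0
G(8) = mex{0,3,2} = 1
G(9) = mex{1,0,0} = 2
G_C(9) = 2.
Combined Grundy value = 0 ⊕ 1 ⊕ 2 = 3.
A winning move leaves total XOR = 0, i.e. changes one component's Grundy value g to g ⊕ X where X is the current total.
Heap A: need g' = 0⊕3 = 3. Options: 22−1→G=1, 22−3→G=1. Hits: 0.
Heap B: need g' = 1⊕3 = 2. Options: 21−1→G=0, 21−2→G=3, 21−3→G=2, 21−5→G=0, 21−9→G=0. Hits: 1.
Heap C: need g' = 2⊕3 = 1. Options: 9−1→G=1, 9−2→G=0, 9−6→G=0. Hits: 1.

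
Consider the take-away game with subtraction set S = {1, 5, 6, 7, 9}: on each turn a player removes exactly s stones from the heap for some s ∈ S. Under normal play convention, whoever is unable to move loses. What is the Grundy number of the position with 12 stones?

G(0) = 0
G(1) = mex{0} = 1
G(2) = mex{1} = 0
G(3) = mex{0} = 1
G(4) = mex{1} = 0
G(5) = mex{0,0} = 1
G(6) = mex{1,1,0} = 2
G(7) = mex{2,0,1,0} = 3
G(8) = mex{3,1,0,1} = 2
G(9) = mex{2,0,1,0,0} = 3
G(10) = mex{3,1,0,1,1} = 2
G(11) = mex{2,2,1,0,0} = 3
G(12) = mex{3,3,2,1,1} = 0

0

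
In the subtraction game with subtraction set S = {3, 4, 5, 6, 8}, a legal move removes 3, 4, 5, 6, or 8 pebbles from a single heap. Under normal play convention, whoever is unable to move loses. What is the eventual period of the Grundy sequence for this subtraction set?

11

G(0) = 0
G(1) = mex{} = 0
G(2) = mex{} = 0
G(3) = mex{0} = 1
G(4) = mex{0,0} = 1
G(5) = mex{0,0,0} = 1
G(6) = mex{1,0,0,0} = 2
G(7) = mex{1,1,0,0} = 2
G(8) = mex{1,1,1,0,0} = 2
G(9) = mex{2,1,1,1,0} = 3
G(10) = mex{2,2,1,1,0} = 3
G(11) = mex{2,2,2,1,1} = 0
G(12) = mex{3,2,2,2,1} = 0
G(13) = mex{3,3,2,2,1} = 0
G(14) = mex{0,3,3,2,2} = 1
G(15) = mex{0,0,3,3,2} = 1
G(16) = mex{0,0,0,3,2} = 1
G(17) = mex{1,0,0,0,3} = 2
G(18) = mex{1,1,0,0,3} = 2
G(19) = mex{1,1,1,0,0} = 2
G(20) = mex{2,1,1,1,0} = 3
G(21) = mex{2,2,1,1,0} = 3
G(22) = mex{2,2,2,1,1} = 0
G(23) = mex{3,2,2,2,1} = 0
G(n+11) = G(n) holds for n = 0,…,7 (a full window of length max(S) = 8), so the sequence is purely periodic with period 11.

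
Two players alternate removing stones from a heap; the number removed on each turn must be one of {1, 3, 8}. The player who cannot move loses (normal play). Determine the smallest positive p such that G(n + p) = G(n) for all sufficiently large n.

n :  0  1  2  3  4  5  6  7  8  9 10 11 12 13 14 15 16 17 18 19 20 21 22 23
G :  0  1  0  1  0  1  0  1  2  3  2  0  1  0  1  0  1  0  1  2  3  2  0  1
G(n+11) = G(n) holds for n = 0,…,7 (a full window of length max(S) = 8), so the sequence is purely periodic with period 11.

11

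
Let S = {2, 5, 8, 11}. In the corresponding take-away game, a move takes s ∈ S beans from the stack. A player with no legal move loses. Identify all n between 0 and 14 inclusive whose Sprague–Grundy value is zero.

0, 1, 4, 7, 10, 13, 14

G(0) = 0
G(1) = mex{} = 0
G(2) = mex{0} = 1
G(3) = mex{0} = 1
G(4) = mex{1} = 0
G(5) = mex{1,0} = 2
G(6) = mex{0,0} = 1
G(7) = mex{2,1} = 0
G(8) = mex{1,1,0} = 2
G(9) = mex{0,0,0} = 1
G(10) = mex{2,2,1} = 0
G(11) = mex{1,1,1,0} = 2
G(12) = mex{0,0,0,0} = 1
G(13) = mex{2,2,2,1} = 0
G(14) = mex{1,1,1,1} = 0
P-positions are exactly the n with G(n) = 0.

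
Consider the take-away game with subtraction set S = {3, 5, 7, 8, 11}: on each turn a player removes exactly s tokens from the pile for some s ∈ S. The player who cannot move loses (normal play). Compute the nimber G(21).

n :  0  1  2  3  4  5  6  7  8  9 10 11 12 13 14 15 16 17 18 19 20 21
G :  0  0  0  1  1  1  2  2  2  3  3  3  4  4  0  0  0  1  1  1  2  2

2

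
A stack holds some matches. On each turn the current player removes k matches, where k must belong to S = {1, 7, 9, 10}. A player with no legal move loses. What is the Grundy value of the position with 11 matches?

n :  0  1  2  3  4  5  6  7  8  9 10 11
G :  0  1  0  1  0  1  0  1  0  1  2  3

3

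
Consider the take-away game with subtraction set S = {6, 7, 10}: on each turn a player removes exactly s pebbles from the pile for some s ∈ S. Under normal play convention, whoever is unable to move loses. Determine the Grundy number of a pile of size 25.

1

n :  0  1  2  3  4  5  6  7  8  9 10 11 12 13 14 15 16 17 18 19 20 21 22 23 24 25
G :  0  0  0  0  0  0  1  1  1  1  1  1  2  2  2  2  0  0  0  0  0  0  1  1  1  1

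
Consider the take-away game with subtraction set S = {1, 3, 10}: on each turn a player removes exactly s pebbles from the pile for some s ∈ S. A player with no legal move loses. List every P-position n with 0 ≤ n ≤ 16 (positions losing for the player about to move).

0, 2, 4, 6, 8, 13, 15

G(0) = 0
G(1) = mex{0} = 1
G(2) = mex{1} = 0
G(3) = mex{0,0} = 1
G(4) = mex{1,1} = 0
G(5) = mex{0,0} = 1
G(6) = mex{1,1} = 0
G(7) = mex{0,0} = 1
G(8) = mex{1,1} = 0
G(9) = mex{0,0} = 1
G(10) = mex{1,1,0} = 2
G(11) = mex{2,0,1} = 3
G(12) = mex{3,1,0} = 2
G(13) = mex{2,2,1} = 0
G(14) = mex{0,3,0} = 1
G(15) = mex{1,2,1} = 0
G(16) = mex{0,0,0} = 1
P-positions are exactly the n with G(n) = 0.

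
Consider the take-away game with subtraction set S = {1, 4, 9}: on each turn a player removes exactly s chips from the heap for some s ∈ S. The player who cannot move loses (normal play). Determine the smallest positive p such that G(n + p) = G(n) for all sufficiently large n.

G(0) = 0
G(1) = mex{0} = 1
G(2) = mex{1} = 0
G(3) = mex{0} = 1
G(4) = mex{1,0} = 2
G(5) = mex{2,1} = 0
G(6) = mex{0,0} = 1
G(7) = mex{1,1} = 0
G(8) = mex{0,2} = 1
G(9) = mex{1,0,0} = 2
G(10) = mex{2,1,1} = 0
G(11) = mex{0,0,0} = 1
G(12) = mex{1,1,1} = 0
G(13) = mex{0,2,2} = 1
G(14) = mex{1,0,0} = 2
G(15) = mex{2,1,1} = 0
G(n+5) = G(n) holds for n = 0,…,8 (a full window of length max(S) = 9), so the sequence is purely periodic with period 5.

5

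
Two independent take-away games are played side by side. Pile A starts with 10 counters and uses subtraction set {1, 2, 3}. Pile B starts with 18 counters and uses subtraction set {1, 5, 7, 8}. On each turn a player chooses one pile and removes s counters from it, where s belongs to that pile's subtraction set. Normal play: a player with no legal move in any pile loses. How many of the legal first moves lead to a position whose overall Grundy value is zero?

Pile A, S = {1, 2, 3}:
G(0) = 0
G(1) = mex{0} = 1
G(2) = mex{1,0} = 2
G(3) = mex{2,1,0} = 3
G(4) = mex{3,2,1} = 0
G(5) = mex{0,3,2} = 1
G(6) = mex{1,0,3} = 2
G(7) = mex{2,1,0} = 3
G(8) = mex{3,2,1} = 0
G(9) = mex{0,3,2} = 1
G(10) = mex{1,0,3} = 2
G_A(10) = 2.
Pile B, S = {1, 5, 7, 8}:
n :  0  1  2  3  4  5  6  7  8  9 10 11 12 13 14 15 16 17 18
G :  0  1  0  1  0  1  0  1  2  3  2  3  2  3  2  0  1  0  1
G_B(18) = 1.
Combined Grundy value = 2 ⊕ 1 = 3.
A winning move leaves total XOR = 0, i.e. changes one component's Grundy value g to g ⊕ X where X is the current total.
Pile A: need g' = 2⊕3 = 1. Options: 10−1→G=1, 10−2→G=0, 10−3→G=3. Hits: 1.
Pile B: need g' = 1⊕3 = 2. Options: 18−1→G=0, 18−5→G=3, 18−7→G=3, 18−8→G=2. Hits: 1.

2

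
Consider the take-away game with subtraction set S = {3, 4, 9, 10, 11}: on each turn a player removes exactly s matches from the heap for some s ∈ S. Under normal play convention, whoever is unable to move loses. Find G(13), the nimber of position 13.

2

n :  0  1  2  3  4  5  6  7  8  9 10 11 12 13
G :  0  0  0  1  1  1  2  0  0  3  1  1  2  2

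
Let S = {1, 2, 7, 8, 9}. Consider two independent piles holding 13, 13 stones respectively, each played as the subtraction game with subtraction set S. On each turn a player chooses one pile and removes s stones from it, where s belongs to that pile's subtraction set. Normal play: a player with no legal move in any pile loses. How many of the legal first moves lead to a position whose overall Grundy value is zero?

0

All piles use S = {1, 2, 7, 8, 9}:
G(0) = 0
G(1) = mex{0} = 1
G(2) = mex{1,0} = 2
G(3) = mex{2,1} = 0
G(4) = mex{0,2} = 1
G(5) = mex{1,0} = 2
G(6) = mex{2,1} = 0
G(7) = mex{0,2,0} = 1
G(8) = mex{1,0,1,0} = 2
G(9) = mex{2,1,2,1,0} = 3
G(10) = mex{3,2,0,2,1} = 4
G(11) = mex{4,3,1,0,2} = 5
G(12) = mex{5,4,2,1,0} = 3
G(13) = mex{3,5,0,2,1} = 4
Pile A: G(13) = 4.
Pile B: G(13) = 4.
Combined Grundy value = 4 ⊕ 4 = 0.
A winning move leaves total XOR = 0, i.e. changes one component's Grundy value g to g ⊕ X where X is the current total.
Pile A: target g' = 4⊕0 = 4, but every legal move changes the Grundy value (mex property), so 0 moves.
Pile B: target g' = 4⊕0 = 4, but every legal move changes the Grundy value (mex property), so 0 moves.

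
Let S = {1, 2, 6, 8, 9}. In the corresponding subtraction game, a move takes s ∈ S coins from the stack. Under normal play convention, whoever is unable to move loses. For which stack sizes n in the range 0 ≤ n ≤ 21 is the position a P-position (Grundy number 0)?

n :  0  1  2  3  4  5  6  7  8  9 10 11 12 13 14 15 16 17 18 19 20 21
G :  0  1  2  0  1  2  3  0  1  2  0  1  2  3  0  1  2  0  1  2  3  0
P-positions are exactly the n with G(n) = 0.

0, 3, 7, 10, 14, 17, 21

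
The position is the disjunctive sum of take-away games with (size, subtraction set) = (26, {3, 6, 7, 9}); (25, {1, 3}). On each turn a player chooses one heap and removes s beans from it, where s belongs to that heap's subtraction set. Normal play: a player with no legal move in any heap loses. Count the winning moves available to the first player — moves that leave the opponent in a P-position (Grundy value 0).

3

Heap A, S = {3, 6, 7, 9}:
n :  0  1  2  3  4  5  6  7  8  9 10 11 12 13 14 15 16 17 18 19 20 21 22 23 24 25 26
G :  0  0  0  1  1  1  2  2  2  3  3  3  0  0  0  1  1  1  2  2  2  3  3  3  0  0  0
G_A(26) = 0.
Heap B, S = {1, 3}:
n :  0  1  2  3  4  5  6  7  8  9 10 11 12 13 14 15 16 17 18 19 20 21 22 23 24 25
G :  0  1  0  1  0  1  0  1  0  1  0  1  0  1  0  1  0  1  0  1  0  1  0  1  0  1
G_B(25) = 1.
Combined Grundy value = 0 ⊕ 1 = 1.
A winning move leaves total XOR = 0, i.e. changes one component's Grundy value g to g ⊕ X where X is the current total.
Heap A: need g' = 0⊕1 = 1. Options: 26−3→G=3, 26−6→G=2, 26−7→G=2, 26−9→G=1. Hits: 1.
Heap B: need g' = 1⊕1 = 0. Options: 25−1→G=0, 25−3→G=0. Hits: 2.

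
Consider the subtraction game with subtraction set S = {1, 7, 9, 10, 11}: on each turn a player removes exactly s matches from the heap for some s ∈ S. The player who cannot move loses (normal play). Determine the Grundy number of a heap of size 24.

n :  0  1  2  3  4  5  6  7  8  9 10 11 12 13 14 15 16 17 18 19 20 21 22 23 24
G :  0  1  0  1  0  1  0  1  0  1  2  3  2  3  2  3  2  3  2  3  0  1  0  1  0

0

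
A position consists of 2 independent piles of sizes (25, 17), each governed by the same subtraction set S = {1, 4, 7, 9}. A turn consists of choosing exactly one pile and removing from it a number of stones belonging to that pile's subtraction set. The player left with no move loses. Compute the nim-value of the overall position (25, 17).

All piles use S = {1, 4, 7, 9}:
n :  0  1  2  3  4  5  6  7  8  9 10 11 12 13 14 15 16 17 18 19 20 21 22 23 24 25
G :  0  1  0  1  2  0  1  2  0  1  0  1  2  0  1  2  0  1  0  1  2  0  1  2  0  1
Pile A: G(25) = 1.
Pile B: G(17) = 1.
Combined Grundy value = 1 ⊕ 1 = 0.

0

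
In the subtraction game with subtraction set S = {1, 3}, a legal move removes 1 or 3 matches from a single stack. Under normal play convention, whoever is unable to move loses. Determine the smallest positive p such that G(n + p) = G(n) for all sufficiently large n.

2

G(0) = 0
G(1) = mex{0} = 1
G(2) = mex{1} = 0
G(3) = mex{0,0} = 1
G(4) = mex{1,1} = 0
G(5) = mex{0,0} = 1
G(6) = mex{1,1} = 0
G(7) = mex{0,0} = 1
G(8) = mex{1,1} = 0
G(9) = mex{0,0} = 1
G(10) = mex{1,1} = 0
G(11) = mex{0,0} = 1
G(12) = mex{1,1} = 0
G(13) = mex{0,0} = 1
G(14) = mex{1,1} = 0
G(n+2) = G(n) holds for n = 0,…,2 (a full window of length max(S) = 3), so the sequence is purely periodic with period 2.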